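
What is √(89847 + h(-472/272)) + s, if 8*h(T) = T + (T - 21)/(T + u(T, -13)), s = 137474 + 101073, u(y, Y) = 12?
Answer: 238547 + 11*√418200456739/23732 ≈ 2.3885e+5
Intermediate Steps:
s = 238547
h(T) = T/8 + (-21 + T)/(8*(12 + T)) (h(T) = (T + (T - 21)/(T + 12))/8 = (T + (-21 + T)/(12 + T))/8 = T/8 + (-21 + T)/(8*(12 + T)))
√(89847 + h(-472/272)) + s = √(89847 + (-21 + (-472/272)² + 13*(-472/272))/(8*(12 - 472/272))) + 238547 = √(89847 + (-21 + (-472*1/272)² + 13*(-472*1/272))/(8*(12 - 472*1/272))) + 238547 = √(89847 + (-21 + (-59/34)² + 13*(-59/34))/(8*(12 - 59/34))) + 238547 = √(89847 + (-21 + 3481/1156 - 767/34)/(8*(349/34))) + 238547 = √(89847 + (⅛)*(34/349)*(-46873/1156)) + 238547 = √(89847 - 46873/94928) + 238547 = √(8528949143/94928) + 238547 = 11*√418200456739/23732 + 238547 = 238547 + 11*√418200456739/23732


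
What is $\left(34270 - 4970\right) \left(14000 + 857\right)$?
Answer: $435310100$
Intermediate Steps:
$\left(34270 - 4970\right) \left(14000 + 857\right) = 29300 \cdot 14857 = 435310100$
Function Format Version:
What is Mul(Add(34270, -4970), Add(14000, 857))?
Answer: 435310100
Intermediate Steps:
Mul(Add(34270, -4970), Add(14000, 857)) = Mul(29300, 14857) = 435310100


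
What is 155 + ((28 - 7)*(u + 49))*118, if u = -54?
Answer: -12235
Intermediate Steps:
155 + ((28 - 7)*(u + 49))*118 = 155 + ((28 - 7)*(-54 + 49))*118 = 155 + (21*(-5))*118 = 155 - 105*118 = 155 - 12390 = -12235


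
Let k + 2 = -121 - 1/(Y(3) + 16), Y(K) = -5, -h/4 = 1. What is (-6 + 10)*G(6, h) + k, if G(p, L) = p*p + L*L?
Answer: 934/11 ≈ 84.909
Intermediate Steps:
h = -4 (h = -4*1 = -4)
G(p, L) = L² + p² (G(p, L) = p² + L² = L² + p²)
k = -1354/11 (k = -2 + (-121 - 1/(-5 + 16)) = -2 + (-121 - 1/11) = -2 - 1332/11 = -1354/11 ≈ -123.09)
(-6 + 10)*G(6, h) + k = (-6 + 10)*((-4)² + 6²) - 1354/11 = 4*(16 + 36) - 1354/11 = 4*52 - 1354/11 = 208 - 1354/11 = 934/11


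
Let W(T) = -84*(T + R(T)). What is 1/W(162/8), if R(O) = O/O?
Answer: -1/1785 ≈ -0.00056022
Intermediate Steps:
R(O) = 1
W(T) = -84 - 84*T (W(T) = -84*(T + 1) = -84*(1 + T) = -84 - 84*T)
1/W(162/8) = 1/(-84 - 13608/8) = 1/(-84 - 84*81/4) = 1/(-84 - 1701) = 1/(-1785) = -1/1785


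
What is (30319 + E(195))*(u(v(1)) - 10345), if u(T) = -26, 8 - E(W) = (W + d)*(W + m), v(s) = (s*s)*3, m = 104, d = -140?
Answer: -143970222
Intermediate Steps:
v(s) = 3*s**2 (v(s) = s**2*3 = 3*s**2)
E(W) = 8 - (-140 + W)*(104 + W) (E(W) = 8 - (W - 140)*(W + 104) = 8 - (-140 + W)*(104 + W))
(30319 + E(195))*(u(v(1)) - 10345) = (30319 + (14568 - 1*195**2 + 36*195))*(-26 - 10345) = (30319 + (14568 - 1*38025 + 7020))*(-10371) = (30319 + (14568 - 38025 + 7020))*(-10371) = (30319 - 16437)*(-10371) = 13882*(-10371) = -143970222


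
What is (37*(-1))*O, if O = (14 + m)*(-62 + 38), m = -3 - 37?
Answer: -23088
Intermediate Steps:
m = -40
O = 624 (O = (14 - 40)*(-62 + 38) = -26*(-24) = 624)
(37*(-1))*O = (37*(-1))*624 = -37*624 = -23088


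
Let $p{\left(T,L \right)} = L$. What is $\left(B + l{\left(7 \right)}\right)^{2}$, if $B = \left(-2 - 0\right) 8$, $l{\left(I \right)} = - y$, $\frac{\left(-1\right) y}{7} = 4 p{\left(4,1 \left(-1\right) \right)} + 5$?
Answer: $81$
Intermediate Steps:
$y = -7$ ($y = - 7 \left(4 \cdot 1 \left(-1\right) + 5\right) = - 7 \left(4 \left(-1\right) + 5\right) = - 7 \left(-4 + 5\right) = \left(-7\right) 1 = -7$)
$l{\left(I \right)} = 7$ ($l{\left(I \right)} = \left(-1\right) \left(-7\right) = 7$)
$B = -16$ ($B = \left(-2 + 0\right) 8 = \left(-2\right) 8 = -16$)
$\left(B + l{\left(7 \right)}\right)^{2} = \left(-16 + 7\right)^{2} = \left(-9\right)^{2} = 81$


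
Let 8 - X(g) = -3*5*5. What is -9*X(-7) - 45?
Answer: -792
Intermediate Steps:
X(g) = 83 (X(g) = 8 - (-3*5)*5 = 8 - (-15)*5 = 8 - 1*(-75) = 8 + 75 = 83)
-9*X(-7) - 45 = -9*83 - 45 = -747 - 45 = -792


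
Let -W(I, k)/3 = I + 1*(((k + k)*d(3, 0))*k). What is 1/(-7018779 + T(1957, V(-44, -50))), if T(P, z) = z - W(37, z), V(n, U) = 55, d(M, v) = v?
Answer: -1/7018613 ≈ -1.4248e-7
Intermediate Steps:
W(I, k) = -3*I (W(I, k) = -3*(I + 1*(((k + k)*0)*k)) = -3*(I + 1*(((2*k)*0)*k)) = -3*(I + 1*(0*k)) = -3*(I + 1*0) = -3*(I + 0) = -3*I)
T(P, z) = 111 + z (T(P, z) = z - (-3)*37 = z - 1*(-111) = z + 111 = 111 + z)
1/(-7018779 + T(1957, V(-44, -50))) = 1/(-7018779 + (111 + 55)) = 1/(-7018779 + 166) = 1/(-7018613) = -1/7018613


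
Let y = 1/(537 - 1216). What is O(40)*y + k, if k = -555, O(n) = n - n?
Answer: -555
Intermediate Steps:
O(n) = 0
y = -1/679 (y = 1/(-679) = -1/679 ≈ -0.0014728)
O(40)*y + k = 0*(-1/679) - 555 = 0 - 555 = -555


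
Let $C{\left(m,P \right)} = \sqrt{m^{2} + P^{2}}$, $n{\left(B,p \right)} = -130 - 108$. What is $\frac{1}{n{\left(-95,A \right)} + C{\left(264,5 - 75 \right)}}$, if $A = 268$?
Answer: $\frac{7}{528} + \frac{\sqrt{18649}}{8976} \approx 0.028472$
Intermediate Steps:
$n{\left(B,p \right)} = -238$
$C{\left(m,P \right)} = \sqrt{P^{2} + m^{2}}$
$\frac{1}{n{\left(-95,A \right)} + C{\left(264,5 - 75 \right)}} = \frac{1}{-238 + \sqrt{\left(5 - 75\right)^{2} + 264^{2}}} = \frac{1}{-238 + \sqrt{\left(5 - 75\right)^{2} + 69696}} = \frac{1}{-238 + \sqrt{\left(-70\right)^{2} + 69696}} = \frac{1}{-238 + \sqrt{4900 + 69696}} = \frac{1}{-238 + \sqrt{74596}} = \frac{1}{-238 + 2 \sqrt{18649}}$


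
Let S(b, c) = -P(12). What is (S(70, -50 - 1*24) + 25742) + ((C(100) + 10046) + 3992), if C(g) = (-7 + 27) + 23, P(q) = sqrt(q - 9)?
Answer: 39823 - sqrt(3) ≈ 39821.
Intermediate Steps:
P(q) = sqrt(-9 + q)
C(g) = 43 (C(g) = 20 + 23 = 43)
S(b, c) = -sqrt(3) (S(b, c) = -sqrt(-9 + 12) = -sqrt(3))
(S(70, -50 - 1*24) + 25742) + ((C(100) + 10046) + 3992) = (-sqrt(3) + 25742) + ((43 + 10046) + 3992) = (25742 - sqrt(3)) + (10089 + 3992) = (25742 - sqrt(3)) + 14081 = 39823 - sqrt(3)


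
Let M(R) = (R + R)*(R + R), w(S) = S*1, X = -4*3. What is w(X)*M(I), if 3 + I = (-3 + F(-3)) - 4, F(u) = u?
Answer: -8112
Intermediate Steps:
X = -12
w(S) = S
I = -13 (I = -3 + ((-3 - 3) - 4) = -3 + (-6 - 4) = -3 - 10 = -13)
M(R) = 4*R**2 (M(R) = (2*R)*(2*R) = 4*R**2)
w(X)*M(I) = -48*(-13)**2 = -48*169 = -12*676 = -8112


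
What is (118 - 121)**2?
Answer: 9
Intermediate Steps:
(118 - 121)**2 = (-3)**2 = 9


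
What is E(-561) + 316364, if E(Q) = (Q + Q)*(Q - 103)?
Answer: 1061372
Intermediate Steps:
E(Q) = 2*Q*(-103 + Q) (E(Q) = (2*Q)*(-103 + Q) = 2*Q*(-103 + Q))
E(-561) + 316364 = 2*(-561)*(-103 - 561) + 316364 = 2*(-561)*(-664) + 316364 = 745008 + 316364 = 1061372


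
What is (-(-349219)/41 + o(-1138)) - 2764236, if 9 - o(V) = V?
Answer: -112937430/41 ≈ -2.7546e+6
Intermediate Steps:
o(V) = 9 - V
(-(-349219)/41 + o(-1138)) - 2764236 = (-(-349219)/41 + (9 - 1*(-1138))) - 2764236 = (-(-349219)/41 + (9 + 1138)) - 2764236 = (-26863*(-13/41) + 1147) - 2764236 = (349219/41 + 1147) - 2764236 = 396246/41 - 2764236 = -112937430/41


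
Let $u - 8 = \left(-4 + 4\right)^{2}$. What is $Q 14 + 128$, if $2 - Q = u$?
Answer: $44$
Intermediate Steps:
$u = 8$ ($u = 8 + \left(-4 + 4\right)^{2} = 8 + 0^{2} = 8 + 0 = 8$)
$Q = -6$ ($Q = 2 - 8 = -6$)
$Q 14 + 128 = \left(-6\right) 14 + 128 = -84 + 128 = 44$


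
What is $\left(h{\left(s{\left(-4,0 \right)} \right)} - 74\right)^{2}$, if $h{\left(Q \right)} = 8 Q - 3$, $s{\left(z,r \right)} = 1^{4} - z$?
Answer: $1369$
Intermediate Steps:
$s{\left(z,r \right)} = 1 - z$
$h{\left(Q \right)} = -3 + 8 Q$
$\left(h{\left(s{\left(-4,0 \right)} \right)} - 74\right)^{2} = \left(\left(-3 + 8 \left(1 - -4\right)\right) - 74\right)^{2} = \left(\left(-3 + 8 \left(1 + 4\right)\right) - 74\right)^{2} = \left(\left(-3 + 8 \cdot 5\right) - 74\right)^{2} = \left(\left(-3 + 40\right) - 74\right)^{2} = \left(37 - 74\right)^{2} = \left(-37\right)^{2} = 1369$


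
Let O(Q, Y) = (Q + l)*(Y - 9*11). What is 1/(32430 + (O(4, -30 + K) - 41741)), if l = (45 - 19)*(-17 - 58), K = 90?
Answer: 1/66583 ≈ 1.5019e-5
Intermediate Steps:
l = -1950 (l = 26*(-75) = -1950)
O(Q, Y) = (-1950 + Q)*(-99 + Y) (O(Q, Y) = (Q - 1950)*(Y - 9*11) = (-1950 + Q)*(Y - 99) = (-1950 + Q)*(-99 + Y))
1/(32430 + (O(4, -30 + K) - 41741)) = 1/(32430 + ((193050 - 1950*(-30 + 90) - 99*4 + 4*(-30 + 90)) - 41741)) = 1/(32430 + ((193050 - 1950*60 - 396 + 4*60) - 41741)) = 1/(32430 + ((193050 - 117000 - 396 + 240) - 41741)) = 1/(32430 + (75894 - 41741)) = 1/(32430 + 34153) = 1/66583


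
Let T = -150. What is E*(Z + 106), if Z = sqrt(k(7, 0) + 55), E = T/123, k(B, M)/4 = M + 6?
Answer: -5300/41 - 50*sqrt(79)/41 ≈ -140.11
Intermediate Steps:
k(B, M) = 24 + 4*M (k(B, M) = 4*(M + 6) = 4*(6 + M) = 24 + 4*M)
E = -50/41 (E = -150/123 = -150*1/123 = -50/41 ≈ -1.2195)
Z = sqrt(79) (Z = sqrt((24 + 4*0) + 55) = sqrt((24 + 0) + 55) = sqrt(24 + 55) = sqrt(79) ≈ 8.8882)
E*(Z + 106) = -50*(sqrt(79) + 106)/41 = -50*(106 + sqrt(79))/41 = -5300/41 - 50*sqrt(79)/41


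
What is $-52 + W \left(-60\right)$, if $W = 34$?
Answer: $-2092$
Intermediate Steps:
$-52 + W \left(-60\right) = -52 + 34 \left(-60\right) = -52 - 2040 = -2092$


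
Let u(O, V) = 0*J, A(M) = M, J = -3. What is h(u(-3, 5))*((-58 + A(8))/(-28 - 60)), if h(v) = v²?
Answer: 0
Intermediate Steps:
u(O, V) = 0 (u(O, V) = 0*(-3) = 0)
h(u(-3, 5))*((-58 + A(8))/(-28 - 60)) = 0²*((-58 + 8)/(-28 - 60)) = 0*(-50/(-88)) = 0*(-50*(-1/88)) = 0*(25/44) = 0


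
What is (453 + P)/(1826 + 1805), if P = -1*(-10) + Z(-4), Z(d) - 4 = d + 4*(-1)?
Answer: 459/3631 ≈ 0.12641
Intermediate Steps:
Z(d) = d (Z(d) = 4 + (d + 4*(-1)) = 4 + (d - 4) = 4 + (-4 + d) = d)
P = 6 (P = -1*(-10) - 4 = 10 - 4 = 6)
(453 + P)/(1826 + 1805) = (453 + 6)/(1826 + 1805) = 459/3631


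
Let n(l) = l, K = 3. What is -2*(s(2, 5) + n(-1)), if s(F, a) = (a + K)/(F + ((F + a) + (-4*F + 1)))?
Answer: -6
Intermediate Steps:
s(F, a) = (3 + a)/(1 + a - 2*F) (s(F, a) = (a + 3)/(F + ((F + a) + (-4*F + 1))) = (3 + a)/(F + ((F + a) + (1 - 4*F))) = (3 + a)/(F + (1 + a - 3*F)) = (3 + a)/(1 + a - 2*F))
-2*(s(2, 5) + n(-1)) = -2*((3 + 5)/(1 + 5 - 2*2) - 1) = -2*(8/(1 + 5 - 4) - 1) = -2*(8/2 - 1) = -2*((½)*8 - 1) = -2*(4 - 1) = -2*3 = -6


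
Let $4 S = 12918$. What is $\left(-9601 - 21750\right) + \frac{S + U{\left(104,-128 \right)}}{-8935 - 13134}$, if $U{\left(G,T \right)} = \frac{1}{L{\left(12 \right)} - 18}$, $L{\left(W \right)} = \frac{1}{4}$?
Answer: $- \frac{98248159679}{3133798} \approx -31351.0$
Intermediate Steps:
$L{\left(W \right)} = \frac{1}{4}$
$U{\left(G,T \right)} = - \frac{4}{71}$ ($U{\left(G,T \right)} = \frac{1}{\frac{1}{4} - 18} = \frac{1}{- \frac{71}{4}} = - \frac{4}{71}$)
$S = \frac{6459}{2}$ ($S = \frac{1}{4} \cdot 12918 = \frac{6459}{2} \approx 3229.5$)
$\left(-9601 - 21750\right) + \frac{S + U{\left(104,-128 \right)}}{-8935 - 13134} = \left(-9601 - 21750\right) + \frac{\frac{6459}{2} - \frac{4}{71}}{-8935 - 13134} = -31351 + \frac{458581}{142 \left(-22069\right)} = -31351 + \frac{458581}{142} \left(- \frac{1}{22069}\right) = -31351 - \frac{458581}{3133798} = - \frac{98248159679}{3133798}$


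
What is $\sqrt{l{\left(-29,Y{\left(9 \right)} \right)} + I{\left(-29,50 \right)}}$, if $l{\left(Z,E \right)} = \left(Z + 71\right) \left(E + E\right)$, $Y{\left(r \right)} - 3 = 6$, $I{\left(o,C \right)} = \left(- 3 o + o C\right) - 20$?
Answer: $i \sqrt{627} \approx 25.04 i$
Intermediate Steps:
$I{\left(o,C \right)} = -20 - 3 o + C o$ ($I{\left(o,C \right)} = \left(- 3 o + C o\right) - 20 = -20 - 3 o + C o$)
$Y{\left(r \right)} = 9$ ($Y{\left(r \right)} = 3 + 6 = 9$)
$l{\left(Z,E \right)} = 2 E \left(71 + Z\right)$ ($l{\left(Z,E \right)} = \left(71 + Z\right) 2 E = 2 E \left(71 + Z\right)$)
$\sqrt{l{\left(-29,Y{\left(9 \right)} \right)} + I{\left(-29,50 \right)}} = \sqrt{2 \cdot 9 \left(71 - 29\right) - 1383} = \sqrt{2 \cdot 9 \cdot 42 - 1383} = \sqrt{756 - 1383} = \sqrt{-627} = i \sqrt{627}$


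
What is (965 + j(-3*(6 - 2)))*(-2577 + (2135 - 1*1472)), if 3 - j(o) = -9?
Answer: -1869978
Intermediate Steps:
j(o) = 12 (j(o) = 3 - 1*(-9) = 3 + 9 = 12)
(965 + j(-3*(6 - 2)))*(-2577 + (2135 - 1*1472)) = (965 + 12)*(-2577 + (2135 - 1*1472)) = 977*(-2577 + (2135 - 1472)) = 977*(-2577 + 663) = 977*(-1914) = -1869978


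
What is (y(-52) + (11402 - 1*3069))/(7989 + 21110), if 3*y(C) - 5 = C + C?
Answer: 8300/29099 ≈ 0.28523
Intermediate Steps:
y(C) = 5/3 + 2*C/3 (y(C) = 5/3 + (C + C)/3 = 5/3 + (2*C)/3 = 5/3 + 2*C/3)
(y(-52) + (11402 - 1*3069))/(7989 + 21110) = ((5/3 + (2/3)*(-52)) + (11402 - 1*3069))/(7989 + 21110) = ((5/3 - 104/3) + (11402 - 3069))/29099 = (-33 + 8333)*(1/29099) = 8300*(1/29099) = 8300/29099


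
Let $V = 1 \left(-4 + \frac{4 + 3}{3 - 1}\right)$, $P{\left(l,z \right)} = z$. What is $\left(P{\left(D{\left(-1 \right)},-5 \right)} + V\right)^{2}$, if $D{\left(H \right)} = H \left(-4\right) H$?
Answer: $\frac{121}{4} \approx 30.25$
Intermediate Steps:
$D{\left(H \right)} = - 4 H^{2}$ ($D{\left(H \right)} = - 4 H H = - 4 H^{2}$)
$V = - \frac{1}{2}$ ($V = 1 \left(-4 + \frac{7}{2}\right) = 1 \left(- \frac{1}{2}\right) = - \frac{1}{2} \approx -0.5$)
$\left(P{\left(D{\left(-1 \right)},-5 \right)} + V\right)^{2} = \left(-5 - \frac{1}{2}\right)^{2} = \left(- \frac{11}{2}\right)^{2} = \frac{121}{4}$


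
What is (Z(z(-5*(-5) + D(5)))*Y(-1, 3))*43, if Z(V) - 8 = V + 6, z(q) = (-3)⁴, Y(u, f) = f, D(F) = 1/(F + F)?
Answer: 12255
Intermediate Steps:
D(F) = 1/(2*F)
z(q) = 81
Z(V) = 14 + V (Z(V) = 8 + (V + 6) = 8 + (6 + V) = 14 + V)
(Z(z(-5*(-5) + D(5)))*Y(-1, 3))*43 = ((14 + 81)*3)*43 = (95*3)*43 = 285*43 = 12255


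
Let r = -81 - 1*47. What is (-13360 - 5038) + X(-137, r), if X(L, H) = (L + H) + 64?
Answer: -18599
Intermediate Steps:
r = -128 (r = -81 - 47 = -128)
X(L, H) = 64 + H + L (X(L, H) = (H + L) + 64 = 64 + H + L)
(-13360 - 5038) + X(-137, r) = (-13360 - 5038) + (64 - 128 - 137) = -18398 - 201 = -18599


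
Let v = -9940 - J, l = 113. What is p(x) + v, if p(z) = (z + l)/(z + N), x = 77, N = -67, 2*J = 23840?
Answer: -21841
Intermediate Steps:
J = 11920 (J = (½)*23840 = 11920)
v = -21860 (v = -9940 - 1*11920 = -9940 - 11920 = -21860)
p(z) = (113 + z)/(-67 + z) (p(z) = (z + 113)/(z - 67) = (113 + z)/(-67 + z))
p(x) + v = (113 + 77)/(-67 + 77) - 21860 = 190/10 - 21860 = (⅒)*190 - 21860 = 19 - 21860 = -21841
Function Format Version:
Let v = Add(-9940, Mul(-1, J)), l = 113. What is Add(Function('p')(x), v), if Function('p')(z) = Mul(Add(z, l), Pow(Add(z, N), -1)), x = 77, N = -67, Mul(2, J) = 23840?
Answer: -21841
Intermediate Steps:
J = 11920 (J = Mul(Rational(1, 2), 23840) = 11920)
v = -21860 (v = Add(-9940, Mul(-1, 11920)) = Add(-9940, -11920) = -21860)
Function('p')(z) = Mul(Pow(Add(-67, z), -1), Add(113, z)) (Function('p')(z) = Mul(Add(z, 113), Pow(Add(z, -67), -1)) = Mul(Add(113, z), Pow(Add(-67, z), -1)) = Mul(Pow(Add(-67, z), -1), Add(113, z)))
Add(Function('p')(x), v) = Add(Mul(Pow(Add(-67, 77), -1), Add(113, 77)), -21860) = Add(Mul(Pow(10, -1), 190), -21860) = Add(Mul(Rational(1, 10), 190), -21860) = Add(19, -21860) = -21841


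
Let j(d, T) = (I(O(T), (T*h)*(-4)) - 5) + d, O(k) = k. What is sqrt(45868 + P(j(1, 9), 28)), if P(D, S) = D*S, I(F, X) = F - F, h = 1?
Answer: 6*sqrt(1271) ≈ 213.91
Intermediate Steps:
I(F, X) = 0
j(d, T) = -5 + d (j(d, T) = (0 - 5) + d = -5 + d)
sqrt(45868 + P(j(1, 9), 28)) = sqrt(45868 + (-5 + 1)*28) = sqrt(45868 - 4*28) = sqrt(45868 - 112) = sqrt(45756) = 6*sqrt(1271)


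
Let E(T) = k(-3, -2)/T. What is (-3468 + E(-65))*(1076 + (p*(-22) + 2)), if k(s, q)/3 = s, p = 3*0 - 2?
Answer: -252911142/65 ≈ -3.8909e+6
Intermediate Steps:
p = -2 (p = 0 - 2 = -2)
k(s, q) = 3*s
E(T) = -9/T (E(T) = (3*(-3))/T = -9/T)
(-3468 + E(-65))*(1076 + (p*(-22) + 2)) = (-3468 - 9/(-65))*(1076 + (-2*(-22) + 2)) = (-3468 - 9*(-1/65))*(1076 + (44 + 2)) = (-3468 + 9/65)*(1076 + 46) = -225411/65*1122 = -252911142/65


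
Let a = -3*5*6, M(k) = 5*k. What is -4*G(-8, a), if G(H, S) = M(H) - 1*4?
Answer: 176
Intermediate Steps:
a = -90 (a = -15*6 = -90)
G(H, S) = -4 + 5*H (G(H, S) = 5*H - 1*4 = 5*H - 4 = -4 + 5*H)
-4*G(-8, a) = -4*(-4 + 5*(-8)) = -4*(-4 - 40) = -4*(-44) = 176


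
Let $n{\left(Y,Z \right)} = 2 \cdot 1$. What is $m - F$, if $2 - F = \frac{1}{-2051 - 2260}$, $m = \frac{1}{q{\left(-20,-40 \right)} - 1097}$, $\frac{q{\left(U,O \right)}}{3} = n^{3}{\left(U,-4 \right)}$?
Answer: $- \frac{9256790}{4625703} \approx -2.0012$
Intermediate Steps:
$n{\left(Y,Z \right)} = 2$
$q{\left(U,O \right)} = 24$ ($q{\left(U,O \right)} = 3 \cdot 2^{3} = 3 \cdot 8 = 24$)
$m = - \frac{1}{1073}$ ($m = \frac{1}{24 - 1097} = \frac{1}{-1073} = - \frac{1}{1073} \approx -0.00093197$)
$F = \frac{8623}{4311}$ ($F = 2 - \frac{1}{-2051 - 2260} = 2 - \frac{1}{-4311} = 2 - - \frac{1}{4311} = 2 + \frac{1}{4311} = \frac{8623}{4311} \approx 2.0002$)
$m - F = - \frac{1}{1073} - \frac{8623}{4311} = - \frac{9256790}{4625703}$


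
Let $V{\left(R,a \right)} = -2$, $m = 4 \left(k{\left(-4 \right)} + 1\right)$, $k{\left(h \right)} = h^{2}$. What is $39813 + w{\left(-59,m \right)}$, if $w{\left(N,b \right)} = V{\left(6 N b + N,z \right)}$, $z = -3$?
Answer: $39811$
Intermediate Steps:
$m = 68$ ($m = 4 \left(\left(-4\right)^{2} + 1\right) = 4 \left(16 + 1\right) = 4 \cdot 17 = 68$)
$w{\left(N,b \right)} = -2$
$39813 + w{\left(-59,m \right)} = 39813 - 2 = 39811$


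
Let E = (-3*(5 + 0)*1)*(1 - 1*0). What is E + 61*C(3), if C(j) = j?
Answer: 168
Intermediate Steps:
E = -15 (E = (-3*5*1)*(1 + 0) = -15*1*1 = -15*1 = -15)
E + 61*C(3) = -15 + 61*3 = -15 + 183 = 168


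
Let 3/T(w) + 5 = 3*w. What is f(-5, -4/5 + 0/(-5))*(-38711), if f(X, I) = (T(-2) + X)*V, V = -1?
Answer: -2245238/11 ≈ -2.0411e+5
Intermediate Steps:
T(w) = 3/(-5 + 3*w)
f(X, I) = 3/11 - X (f(X, I) = (3/(-5 + 3*(-2)) + X)*(-1) = (3/(-5 - 6) + X)*(-1) = (3/(-11) + X)*(-1) = (3*(-1/11) + X)*(-1) = (-3/11 + X)*(-1) = 3/11 - X)
f(-5, -4/5 + 0/(-5))*(-38711) = (3/11 - 1*(-5))*(-38711) = (3/11 + 5)*(-38711) = (58/11)*(-38711) = -2245238/11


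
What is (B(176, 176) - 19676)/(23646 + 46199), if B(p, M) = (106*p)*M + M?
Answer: 3263956/69845 ≈ 46.731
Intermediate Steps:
B(p, M) = M + 106*M*p (B(p, M) = 106*M*p + M = M + 106*M*p)
(B(176, 176) - 19676)/(23646 + 46199) = (176*(1 + 106*176) - 19676)/(23646 + 46199) = (176*(1 + 18656) - 19676)/69845 = (176*18657 - 19676)*(1/69845) = (3283632 - 19676)*(1/69845) = 3263956*(1/69845) = 3263956/69845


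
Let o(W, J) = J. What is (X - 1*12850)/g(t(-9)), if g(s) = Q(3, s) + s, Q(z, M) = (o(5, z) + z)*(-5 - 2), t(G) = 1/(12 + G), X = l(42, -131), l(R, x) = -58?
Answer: 38724/125 ≈ 309.79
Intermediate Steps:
X = -58
Q(z, M) = -14*z (Q(z, M) = (z + z)*(-5 - 2) = (2*z)*(-7) = -14*z)
g(s) = -42 + s (g(s) = -14*3 + s = -42 + s)
(X - 1*12850)/g(t(-9)) = (-58 - 1*12850)/(-42 + 1/(12 - 9)) = (-58 - 12850)/(-42 + 1/3) = -12908/(-42 + ⅓) = -12908/(-125/3) = -12908*(-3/125) = 38724/125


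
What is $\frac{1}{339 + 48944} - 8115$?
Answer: $- \frac{399931544}{49283} \approx -8115.0$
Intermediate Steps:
$\frac{1}{339 + 48944} - 8115 = \frac{1}{49283} - 8115 = - \frac{399931544}{49283}$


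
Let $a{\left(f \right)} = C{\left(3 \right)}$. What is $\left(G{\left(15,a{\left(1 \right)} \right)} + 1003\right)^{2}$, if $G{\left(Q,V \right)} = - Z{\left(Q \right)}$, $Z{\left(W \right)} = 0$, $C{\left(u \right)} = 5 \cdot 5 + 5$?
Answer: $1006009$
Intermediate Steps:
$C{\left(u \right)} = 30$ ($C{\left(u \right)} = 25 + 5 = 30$)
$a{\left(f \right)} = 30$
$G{\left(Q,V \right)} = 0$ ($G{\left(Q,V \right)} = \left(-1\right) 0 = 0$)
$\left(G{\left(15,a{\left(1 \right)} \right)} + 1003\right)^{2} = \left(0 + 1003\right)^{2} = 1003^{2} = 1006009$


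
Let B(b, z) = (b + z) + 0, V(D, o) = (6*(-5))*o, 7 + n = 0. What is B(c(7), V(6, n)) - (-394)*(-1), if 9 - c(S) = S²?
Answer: -224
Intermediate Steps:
n = -7 (n = -7 + 0 = -7)
c(S) = 9 - S²
V(D, o) = -30*o
B(b, z) = b + z
B(c(7), V(6, n)) - (-394)*(-1) = ((9 - 1*7²) - 30*(-7)) - (-394)*(-1) = ((9 - 1*49) + 210) - 1*394 = ((9 - 49) + 210) - 394 = (-40 + 210) - 394 = 170 - 394 = -224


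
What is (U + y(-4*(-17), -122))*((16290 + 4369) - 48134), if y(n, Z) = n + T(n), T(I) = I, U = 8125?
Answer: -226970975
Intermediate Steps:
y(n, Z) = 2*n (y(n, Z) = n + n = 2*n)
(U + y(-4*(-17), -122))*((16290 + 4369) - 48134) = (8125 + 2*(-4*(-17)))*((16290 + 4369) - 48134) = (8125 + 2*68)*(20659 - 48134) = (8125 + 136)*(-27475) = 8261*(-27475) = -226970975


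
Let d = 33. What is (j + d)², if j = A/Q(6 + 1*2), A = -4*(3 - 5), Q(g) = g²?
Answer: 70225/64 ≈ 1097.3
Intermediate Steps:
A = 8 (A = -4*(-2) = 8)
j = ⅛ (j = 8/((6 + 1*2)²) = 8/((6 + 2)²) = 8/(8²) = 8/64 = 8*(1/64) = ⅛ ≈ 0.12500)
(j + d)² = (⅛ + 33)² = (265/8)² = 70225/64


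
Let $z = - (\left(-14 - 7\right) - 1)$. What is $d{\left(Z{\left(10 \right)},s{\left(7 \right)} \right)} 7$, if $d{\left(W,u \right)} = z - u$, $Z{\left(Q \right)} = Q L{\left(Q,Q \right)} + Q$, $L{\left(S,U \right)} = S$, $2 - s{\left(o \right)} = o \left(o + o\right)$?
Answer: $826$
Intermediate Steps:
$s{\left(o \right)} = 2 - 2 o^{2}$ ($s{\left(o \right)} = 2 - o \left(o + o\right) = 2 - o 2 o = 2 - 2 o^{2}$)
$z = 22$ ($z = - (-21 - 1) = \left(-1\right) \left(-22\right) = 22$)
$Z{\left(Q \right)} = Q + Q^{2}$ ($Z{\left(Q \right)} = Q Q + Q = Q^{2} + Q = Q + Q^{2}$)
$d{\left(W,u \right)} = 22 - u$
$d{\left(Z{\left(10 \right)},s{\left(7 \right)} \right)} 7 = \left(22 - \left(2 - 2 \cdot 7^{2}\right)\right) 7 = \left(22 - \left(2 - 98\right)\right) 7 = \left(22 - -96\right) 7 = \left(22 + 96\right) 7 = 118 \cdot 7 = 826$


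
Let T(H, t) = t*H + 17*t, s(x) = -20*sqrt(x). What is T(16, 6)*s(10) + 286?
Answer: 286 - 3960*sqrt(10) ≈ -12237.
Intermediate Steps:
T(H, t) = 17*t + H*t (T(H, t) = H*t + 17*t = 17*t + H*t)
T(16, 6)*s(10) + 286 = (6*(17 + 16))*(-20*sqrt(10)) + 286 = (6*33)*(-20*sqrt(10)) + 286 = 198*(-20*sqrt(10)) + 286 = -3960*sqrt(10) + 286 = 286 - 3960*sqrt(10)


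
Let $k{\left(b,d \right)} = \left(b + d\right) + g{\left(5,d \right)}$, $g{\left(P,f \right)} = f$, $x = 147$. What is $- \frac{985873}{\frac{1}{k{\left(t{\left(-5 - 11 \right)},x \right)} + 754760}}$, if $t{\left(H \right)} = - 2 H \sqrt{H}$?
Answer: $-744387352142 - 126191744 i \approx -7.4439 \cdot 10^{11} - 1.2619 \cdot 10^{8} i$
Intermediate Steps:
$t{\left(H \right)} = - 2 H^{\frac{3}{2}}$
$k{\left(b,d \right)} = b + 2 d$ ($k{\left(b,d \right)} = \left(b + d\right) + d = b + 2 d$)
$- \frac{985873}{\frac{1}{k{\left(t{\left(-5 - 11 \right)},x \right)} + 754760}} = - \frac{985873}{\frac{1}{\left(- 2 \left(-5 - 11\right)^{\frac{3}{2}} + 2 \cdot 147\right) + 754760}} = - \frac{985873}{\frac{1}{\left(- 2 \left(-5 - 11\right)^{\frac{3}{2}} + 294\right) + 754760}} = - \frac{985873}{\frac{1}{\left(- 2 \left(-16\right)^{\frac{3}{2}} + 294\right) + 754760}} = - \frac{985873}{\frac{1}{\left(- 2 \left(- 64 i\right) + 294\right) + 754760}} = - \frac{985873}{\frac{1}{\left(128 i + 294\right) + 754760}} = - \frac{985873}{\frac{1}{\left(294 + 128 i\right) + 754760}} = - \frac{985873}{\frac{1}{755054 + 128 i}} = - \frac{985873}{\frac{1}{570106559300} \left(755054 - 128 i\right)} = - 985873 \left(755054 + 128 i\right) = -744387352142 - 126191744 i$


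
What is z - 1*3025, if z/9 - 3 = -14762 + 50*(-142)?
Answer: -199756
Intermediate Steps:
z = -196731 (z = 27 + 9*(-14762 + 50*(-142)) = 27 + 9*(-14762 - 7100) = 27 + 9*(-21862) = 27 - 196758 = -196731)
z - 1*3025 = -196731 - 1*3025 = -196731 - 3025 = -199756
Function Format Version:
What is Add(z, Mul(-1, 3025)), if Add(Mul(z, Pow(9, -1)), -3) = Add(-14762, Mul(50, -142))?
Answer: -199756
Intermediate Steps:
z = -196731 (z = Add(27, Mul(9, Add(-14762, Mul(50, -142)))) = Add(27, Mul(9, Add(-14762, -7100))) = Add(27, Mul(9, -21862)) = Add(27, -196758) = -196731)
Add(z, Mul(-1, 3025)) = Add(-196731, Mul(-1, 3025)) = Add(-196731, -3025) = -199756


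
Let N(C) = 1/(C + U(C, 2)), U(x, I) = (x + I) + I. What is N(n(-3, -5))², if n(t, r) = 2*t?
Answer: 1/64 ≈ 0.015625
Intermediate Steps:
U(x, I) = x + 2*I (U(x, I) = (I + x) + I = x + 2*I)
N(C) = 1/(4 + 2*C) (N(C) = 1/(C + (C + 2*2)) = 1/(C + (C + 4)) = 1/(C + (4 + C)) = 1/(4 + 2*C))
N(n(-3, -5))² = (1/(2*(2 + 2*(-3))))² = (1/(2*(2 - 6)))² = ((½)/(-4))² = ((½)*(-¼))² = (-⅛)² = 1/64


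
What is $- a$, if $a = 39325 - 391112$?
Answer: $351787$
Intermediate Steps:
$a = -351787$ ($a = 39325 - 391112 = -351787$)
$- a = \left(-1\right) \left(-351787\right) = 351787$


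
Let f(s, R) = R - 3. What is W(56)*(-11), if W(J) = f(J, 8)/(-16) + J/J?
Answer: -121/16 ≈ -7.5625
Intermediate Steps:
f(s, R) = -3 + R
W(J) = 11/16 (W(J) = (-3 + 8)/(-16) + J/J = 5*(-1/16) + 1 = -5/16 + 1 = 11/16)
W(56)*(-11) = (11/16)*(-11) = -121/16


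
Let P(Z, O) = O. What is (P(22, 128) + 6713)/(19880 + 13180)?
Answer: 6841/33060 ≈ 0.20693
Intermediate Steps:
(P(22, 128) + 6713)/(19880 + 13180) = (128 + 6713)/(19880 + 13180) = 6841/33060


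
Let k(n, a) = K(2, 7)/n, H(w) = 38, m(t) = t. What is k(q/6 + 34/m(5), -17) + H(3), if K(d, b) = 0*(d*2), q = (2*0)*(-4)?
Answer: 38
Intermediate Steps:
q = 0 (q = 0*(-4) = 0)
K(d, b) = 0 (K(d, b) = 0*(2*d) = 0)
k(n, a) = 0 (k(n, a) = 0/n = 0)
k(q/6 + 34/m(5), -17) + H(3) = 0 + 38 = 38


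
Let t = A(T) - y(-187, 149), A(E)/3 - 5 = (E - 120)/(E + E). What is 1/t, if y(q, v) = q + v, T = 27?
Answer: 6/287 ≈ 0.020906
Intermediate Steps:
A(E) = 15 + 3*(-120 + E)/(2*E) (A(E) = 15 + 3*((E - 120)/(E + E)) = 15 + 3*((-120 + E)/((2*E))) = 15 + 3*((-120 + E)*(1/(2*E))) = 15 + 3*((-120 + E)/(2*E)) = 15 + 3*(-120 + E)/(2*E))
t = 287/6 (t = (33/2 - 180/27) - (-187 + 149) = (33/2 - 180*1/27) - 1*(-38) = (33/2 - 20/3) + 38 = 59/6 + 38 = 287/6 ≈ 47.833)
1/t = 1/(287/6) = 6/287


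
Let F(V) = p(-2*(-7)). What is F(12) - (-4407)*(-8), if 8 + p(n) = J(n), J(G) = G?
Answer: -35250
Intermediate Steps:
p(n) = -8 + n
F(V) = 6 (F(V) = -8 - 2*(-7) = -8 + 14 = 6)
F(12) - (-4407)*(-8) = 6 - (-4407)*(-8) = 6 - 1*35256 = 6 - 35256 = -35250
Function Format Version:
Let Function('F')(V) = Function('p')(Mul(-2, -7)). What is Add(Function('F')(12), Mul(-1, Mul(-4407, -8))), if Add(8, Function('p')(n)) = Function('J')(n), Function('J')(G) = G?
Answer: -35250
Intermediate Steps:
Function('p')(n) = Add(-8, n)
Function('F')(V) = 6 (Function('F')(V) = Add(-8, Mul(-2, -7)) = Add(-8, 14) = 6)
Add(Function('F')(12), Mul(-1, Mul(-4407, -8))) = Add(6, Mul(-1, Mul(-4407, -8))) = Add(6, Mul(-1, 35256)) = Add(6, -35256) = -35250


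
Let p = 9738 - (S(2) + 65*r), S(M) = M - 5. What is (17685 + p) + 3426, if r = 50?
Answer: 27602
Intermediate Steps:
S(M) = -5 + M
p = 6491 (p = 9738 - ((-5 + 2) + 65*50) = 9738 - (-3 + 3250) = 9738 - 1*3247 = 9738 - 3247 = 6491)
(17685 + p) + 3426 = (17685 + 6491) + 3426 = 24176 + 3426 = 27602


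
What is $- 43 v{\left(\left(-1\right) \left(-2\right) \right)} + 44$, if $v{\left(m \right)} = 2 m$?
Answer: $-128$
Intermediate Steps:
$- 43 v{\left(\left(-1\right) \left(-2\right) \right)} + 44 = - 43 \cdot 2 \left(\left(-1\right) \left(-2\right)\right) + 44 = - 43 \cdot 2 \cdot 2 + 44 = \left(-43\right) 4 + 44 = -172 + 44 = -128$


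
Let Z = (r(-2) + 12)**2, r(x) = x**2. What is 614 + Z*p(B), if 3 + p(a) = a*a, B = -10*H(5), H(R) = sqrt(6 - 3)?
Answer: 76646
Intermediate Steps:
Z = 256 (Z = ((-2)**2 + 12)**2 = (4 + 12)**2 = 16**2 = 256)
H(R) = sqrt(3)
B = -10*sqrt(3) ≈ -17.320
p(a) = -3 + a**2 (p(a) = -3 + a*a = -3 + a**2)
614 + Z*p(B) = 614 + 256*(-3 + (-10*sqrt(3))**2) = 614 + 256*(-3 + 300) = 614 + 256*297 = 614 + 76032 = 76646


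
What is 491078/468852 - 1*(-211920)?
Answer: 49679803459/234426 ≈ 2.1192e+5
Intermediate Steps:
491078/468852 - 1*(-211920) = 491078*(1/468852) + 211920 = 245539/234426 + 211920 = 49679803459/234426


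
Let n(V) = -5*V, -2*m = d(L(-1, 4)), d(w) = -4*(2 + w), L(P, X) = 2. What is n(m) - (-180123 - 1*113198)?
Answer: 293281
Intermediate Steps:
d(w) = -8 - 4*w
m = 8 (m = -(-8 - 4*2)/2 = -(-8 - 8)/2 = -1/2*(-16) = 8)
n(m) - (-180123 - 1*113198) = -5*8 - (-180123 - 1*113198) = -40 - (-180123 - 113198) = -40 - 1*(-293321) = -40 + 293321 = 293281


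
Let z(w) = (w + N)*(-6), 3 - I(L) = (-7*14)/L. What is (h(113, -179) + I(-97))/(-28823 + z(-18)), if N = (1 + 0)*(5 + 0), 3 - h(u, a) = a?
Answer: -17847/2788265 ≈ -0.0064008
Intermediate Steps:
h(u, a) = 3 - a
I(L) = 3 + 98/L (I(L) = 3 - (-7*14)/L = 3 - (-98)/L = 3 + 98/L)
N = 5 (N = 1*5 = 5)
z(w) = -30 - 6*w (z(w) = (w + 5)*(-6) = (5 + w)*(-6) = -30 - 6*w)
(h(113, -179) + I(-97))/(-28823 + z(-18)) = ((3 - 1*(-179)) + (3 + 98/(-97)))/(-28823 + (-30 - 6*(-18))) = ((3 + 179) + (3 + 98*(-1/97)))/(-28823 + (-30 + 108)) = (182 + (3 - 98/97))/(-28823 + 78) = (182 + 193/97)/(-28745) = (17847/97)*(-1/28745) = -17847/2788265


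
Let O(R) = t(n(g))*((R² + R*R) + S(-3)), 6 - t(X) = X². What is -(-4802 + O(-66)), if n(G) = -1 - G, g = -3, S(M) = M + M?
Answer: -12610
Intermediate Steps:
S(M) = 2*M
t(X) = 6 - X²
O(R) = -12 + 4*R² (O(R) = (6 - (-1 - 1*(-3))²)*((R² + R*R) + 2*(-3)) = (6 - (-1 + 3)²)*((R² + R²) - 6) = (6 - 1*2²)*(2*R² - 6) = (6 - 1*4)*(-6 + 2*R²) = (6 - 4)*(-6 + 2*R²) = 2*(-6 + 2*R²) = -12 + 4*R²)
-(-4802 + O(-66)) = -(-4802 + (-12 + 4*(-66)²)) = -(-4802 + (-12 + 4*4356)) = -(-4802 + (-12 + 17424)) = -(-4802 + 17412) = -1*12610 = -12610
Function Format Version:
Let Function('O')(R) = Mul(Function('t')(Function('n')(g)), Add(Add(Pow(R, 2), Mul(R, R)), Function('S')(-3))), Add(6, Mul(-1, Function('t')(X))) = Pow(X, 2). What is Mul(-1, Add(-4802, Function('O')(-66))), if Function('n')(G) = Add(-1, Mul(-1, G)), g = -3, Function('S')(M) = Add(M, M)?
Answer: -12610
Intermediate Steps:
Function('S')(M) = Mul(2, M)
Function('t')(X) = Add(6, Mul(-1, Pow(X, 2)))
Function('O')(R) = Add(-12, Mul(4, Pow(R, 2))) (Function('O')(R) = Mul(Add(6, Mul(-1, Pow(Add(-1, Mul(-1, -3)), 2))), Add(Add(Pow(R, 2), Mul(R, R)), Mul(2, -3))) = Mul(Add(6, Mul(-1, Pow(Add(-1, 3), 2))), Add(Add(Pow(R, 2), Pow(R, 2)), -6)) = Mul(Add(6, Mul(-1, Pow(2, 2))), Add(Mul(2, Pow(R, 2)), -6)) = Mul(Add(6, Mul(-1, 4)), Add(-6, Mul(2, Pow(R, 2)))) = Mul(Add(6, -4), Add(-6, Mul(2, Pow(R, 2)))) = Mul(2, Add(-6, Mul(2, Pow(R, 2)))) = Add(-12, Mul(4, Pow(R, 2))))
Mul(-1, Add(-4802, Function('O')(-66))) = Mul(-1, Add(-4802, Add(-12, Mul(4, Pow(-66, 2))))) = Mul(-1, Add(-4802, Add(-12, Mul(4, 4356)))) = Mul(-1, Add(-4802, Add(-12, 17424))) = Mul(-1, Add(-4802, 17412)) = Mul(-1, 12610) = -12610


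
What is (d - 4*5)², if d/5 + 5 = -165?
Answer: 756900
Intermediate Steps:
d = -850 (d = -25 + 5*(-165) = -25 - 825 = -850)
(d - 4*5)² = (-850 - 4*5)² = (-850 - 20)² = (-870)² = 756900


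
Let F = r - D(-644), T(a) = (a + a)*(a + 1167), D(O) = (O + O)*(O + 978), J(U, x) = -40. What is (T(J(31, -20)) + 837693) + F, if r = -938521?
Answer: 239204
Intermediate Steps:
D(O) = 2*O*(978 + O) (D(O) = (2*O)*(978 + O) = 2*O*(978 + O))
T(a) = 2*a*(1167 + a) (T(a) = (2*a)*(1167 + a) = 2*a*(1167 + a))
F = -508329 (F = -938521 - 2*(-644)*(978 - 644) = -938521 - 2*(-644)*334 = -938521 - 1*(-430192) = -938521 + 430192 = -508329)
(T(J(31, -20)) + 837693) + F = (2*(-40)*(1167 - 40) + 837693) - 508329 = (2*(-40)*1127 + 837693) - 508329 = (-90160 + 837693) - 508329 = 747533 - 508329 = 239204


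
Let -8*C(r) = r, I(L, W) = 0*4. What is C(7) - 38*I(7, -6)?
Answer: -7/8 ≈ -0.87500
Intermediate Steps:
I(L, W) = 0
C(r) = -r/8
C(7) - 38*I(7, -6) = -1/8*7 - 38*0 = -7/8 + 0 = -7/8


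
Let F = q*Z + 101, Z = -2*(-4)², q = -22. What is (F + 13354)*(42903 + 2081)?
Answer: 636928456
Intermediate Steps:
Z = -32 (Z = -2*16 = -32)
F = 805 (F = -22*(-32) + 101 = 704 + 101 = 805)
(F + 13354)*(42903 + 2081) = (805 + 13354)*(42903 + 2081) = 14159*44984 = 636928456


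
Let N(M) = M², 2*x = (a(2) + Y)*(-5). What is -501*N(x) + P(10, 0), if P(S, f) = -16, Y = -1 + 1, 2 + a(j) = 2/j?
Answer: -12589/4 ≈ -3147.3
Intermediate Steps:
a(j) = -2 + 2/j
Y = 0
x = 5/2 (x = (((-2 + 2/2) + 0)*(-5))/2 = (((-2 + 2*(½)) + 0)*(-5))/2 = (((-2 + 1) + 0)*(-5))/2 = ((-1 + 0)*(-5))/2 = (-1*(-5))/2 = (½)*5 = 5/2 ≈ 2.5000)
-501*N(x) + P(10, 0) = -501*(5/2)² - 16 = -501*25/4 - 16 = -12525/4 - 16 = -12589/4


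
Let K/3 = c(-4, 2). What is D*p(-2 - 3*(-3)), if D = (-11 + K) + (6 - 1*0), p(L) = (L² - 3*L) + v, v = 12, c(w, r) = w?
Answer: -680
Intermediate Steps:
K = -12 (K = 3*(-4) = -12)
p(L) = 12 + L² - 3*L (p(L) = (L² - 3*L) + 12 = 12 + L² - 3*L)
D = -17 (D = (-11 - 12) + (6 - 1*0) = -23 + (6 + 0) = -23 + 6 = -17)
D*p(-2 - 3*(-3)) = -17*(12 + (-2 - 3*(-3))² - 3*(-2 - 3*(-3))) = -17*(12 + (-2 + 9)² - 3*(-2 + 9)) = -17*(12 + 7² - 3*7) = -17*(12 + 49 - 21) = -17*40 = -680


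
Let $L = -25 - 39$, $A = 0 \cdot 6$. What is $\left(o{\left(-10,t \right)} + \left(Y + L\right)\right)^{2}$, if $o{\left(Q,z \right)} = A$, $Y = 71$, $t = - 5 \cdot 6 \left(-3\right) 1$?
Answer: $49$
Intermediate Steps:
$t = 90$ ($t = - 5 \left(\left(-18\right) 1\right) = \left(-5\right) \left(-18\right) = 90$)
$A = 0$
$L = -64$ ($L = -25 - 39 = -64$)
$o{\left(Q,z \right)} = 0$
$\left(o{\left(-10,t \right)} + \left(Y + L\right)\right)^{2} = \left(0 + \left(71 - 64\right)\right)^{2} = \left(0 + 7\right)^{2} = 7^{2} = 49$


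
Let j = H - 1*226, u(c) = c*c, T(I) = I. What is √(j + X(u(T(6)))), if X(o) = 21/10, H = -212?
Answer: I*√43590/10 ≈ 20.878*I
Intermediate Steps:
u(c) = c²
X(o) = 21/10 (X(o) = 21*(⅒) = 21/10)
j = -438 (j = -212 - 1*226 = -212 - 226 = -438)
√(j + X(u(T(6)))) = √(-438 + 21/10) = √(-4359/10) = I*√43590/10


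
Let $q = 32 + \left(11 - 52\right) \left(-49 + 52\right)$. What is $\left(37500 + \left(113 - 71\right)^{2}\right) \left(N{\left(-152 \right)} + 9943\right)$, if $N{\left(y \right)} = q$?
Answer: $386828928$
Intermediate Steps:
$q = -91$ ($q = 32 - 123 = -91$)
$N{\left(y \right)} = -91$
$\left(37500 + \left(113 - 71\right)^{2}\right) \left(N{\left(-152 \right)} + 9943\right) = \left(37500 + \left(113 - 71\right)^{2}\right) \left(-91 + 9943\right) = \left(37500 + 42^{2}\right) 9852 = \left(37500 + 1764\right) 9852 = 39264 \cdot 9852 = 386828928$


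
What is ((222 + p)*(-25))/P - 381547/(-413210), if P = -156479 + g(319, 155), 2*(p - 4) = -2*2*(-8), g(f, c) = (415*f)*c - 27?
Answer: 7767006121943/8414265062490 ≈ 0.92308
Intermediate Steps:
g(f, c) = -27 + 415*c*f (g(f, c) = 415*c*f - 27 = -27 + 415*c*f)
p = 20 (p = 4 + (-2*2*(-8))/2 = 4 + (-4*(-8))/2 = 4 + (½)*32 = 4 + 16 = 20)
P = 20363169 (P = -156479 + (-27 + 415*155*319) = -156479 + (-27 + 20519675) = -156479 + 20519648 = 20363169)
((222 + p)*(-25))/P - 381547/(-413210) = ((222 + 20)*(-25))/20363169 - 381547/(-413210) = (242*(-25))*(1/20363169) - 381547*(-1/413210) = -6050*1/20363169 + 381547/413210 = -6050/20363169 + 381547/413210 = 7767006121943/8414265062490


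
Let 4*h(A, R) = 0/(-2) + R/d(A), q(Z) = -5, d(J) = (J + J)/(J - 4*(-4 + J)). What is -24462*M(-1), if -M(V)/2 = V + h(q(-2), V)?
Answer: -110079/10 ≈ -11008.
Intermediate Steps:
d(J) = 2*J/(16 - 3*J) (d(J) = (2*J)/(J + (16 - 4*J)) = (2*J)/(16 - 3*J) = 2*J/(16 - 3*J))
h(A, R) = -R*(-16 + 3*A)/(8*A) (h(A, R) = (0/(-2) + R/((-2*A/(-16 + 3*A))))/4 = (0*(-½) + R*(-(-16 + 3*A)/(2*A)))/4 = (0 - R*(-16 + 3*A)/(2*A))/4 = (-R*(-16 + 3*A)/(2*A))/4 = -R*(-16 + 3*A)/(8*A))
M(V) = -9*V/20 (M(V) = -2*(V + (⅛)*V*(16 - 3*(-5))/(-5)) = -2*(V + (⅛)*V*(-⅕)*(16 + 15)) = -2*(V + (⅛)*V*(-⅕)*31) = -2*(V - 31*V/40) = -9*V/20)
-24462*M(-1) = -(-110079)*(-1)/10 = -24462*9/20 = -110079/10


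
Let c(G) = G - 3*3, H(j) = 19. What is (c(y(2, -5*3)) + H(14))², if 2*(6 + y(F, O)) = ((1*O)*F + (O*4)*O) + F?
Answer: 193600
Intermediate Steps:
y(F, O) = -6 + F/2 + 2*O² + F*O/2 (y(F, O) = -6 + (((1*O)*F + (O*4)*O) + F)/2 = -6 + ((O*F + (4*O)*O) + F)/2 = -6 + ((F*O + 4*O²) + F)/2 = -6 + ((4*O² + F*O) + F)/2 = -6 + (F + 4*O² + F*O)/2 = -6 + (F/2 + 2*O² + F*O/2) = -6 + F/2 + 2*O² + F*O/2)
c(G) = -9 + G (c(G) = G - 9 = -9 + G)
(c(y(2, -5*3)) + H(14))² = ((-9 + (-6 + (½)*2 + 2*(-5*3)² + (½)*2*(-5*3))) + 19)² = ((-9 + (-6 + 1 + 2*(-15)² + (½)*2*(-15))) + 19)² = ((-9 + (-6 + 1 + 2*225 - 15)) + 19)² = ((-9 + (-6 + 1 + 450 - 15)) + 19)² = ((-9 + 430) + 19)² = (421 + 19)² = 440² = 193600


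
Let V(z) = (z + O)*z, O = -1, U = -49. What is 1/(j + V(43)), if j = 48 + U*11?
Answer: 1/1315 ≈ 0.00076046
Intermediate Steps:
V(z) = z*(-1 + z) (V(z) = (z - 1)*z = (-1 + z)*z = z*(-1 + z))
j = -491 (j = 48 - 49*11 = 48 - 539 = -491)
1/(j + V(43)) = 1/(-491 + 43*(-1 + 43)) = 1/(-491 + 43*42) = 1/(-491 + 1806) = 1/1315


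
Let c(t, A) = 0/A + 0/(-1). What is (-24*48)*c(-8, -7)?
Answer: 0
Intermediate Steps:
c(t, A) = 0 (c(t, A) = 0 + 0*(-1) = 0 + 0 = 0)
(-24*48)*c(-8, -7) = -24*48*0 = -1152*0 = 0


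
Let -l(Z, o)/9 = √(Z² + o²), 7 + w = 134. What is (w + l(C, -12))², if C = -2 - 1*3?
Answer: 100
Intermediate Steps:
w = 127 (w = -7 + 134 = 127)
C = -5 (C = -2 - 3 = -5)
l(Z, o) = -9*√(Z² + o²)
(w + l(C, -12))² = (127 - 9*√((-5)² + (-12)²))² = (127 - 9*√(25 + 144))² = (127 - 9*√169)² = (127 - 9*13)² = (127 - 117)² = 10² = 100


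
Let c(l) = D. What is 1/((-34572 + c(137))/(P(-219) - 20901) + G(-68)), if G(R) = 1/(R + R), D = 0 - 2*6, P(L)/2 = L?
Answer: 967368/1560695 ≈ 0.61983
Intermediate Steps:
P(L) = 2*L
D = -12 (D = 0 - 12 = -12)
c(l) = -12
G(R) = 1/(2*R)
1/((-34572 + c(137))/(P(-219) - 20901) + G(-68)) = 1/((-34572 - 12)/(2*(-219) - 20901) + (½)/(-68)) = 1/(-34584/(-438 - 20901) + (½)*(-1/68)) = 1/(-34584/(-21339) - 1/136) = 1/(-34584*(-1/21339) - 1/136) = 1/(11528/7113 - 1/136) = 1/(1560695/967368) = 967368/1560695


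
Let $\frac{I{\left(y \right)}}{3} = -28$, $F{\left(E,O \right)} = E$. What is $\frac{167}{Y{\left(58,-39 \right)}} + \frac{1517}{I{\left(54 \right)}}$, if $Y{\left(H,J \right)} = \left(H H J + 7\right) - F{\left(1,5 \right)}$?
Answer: $- \frac{11057181}{612220} \approx -18.061$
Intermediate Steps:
$Y{\left(H,J \right)} = 6 + J H^{2}$ ($Y{\left(H,J \right)} = \left(H H J + 7\right) - 1 = \left(H^{2} J + 7\right) - 1 = \left(J H^{2} + 7\right) - 1 = \left(7 + J H^{2}\right) - 1 = 6 + J H^{2}$)
$I{\left(y \right)} = -84$ ($I{\left(y \right)} = 3 \left(-28\right) = -84$)
$\frac{167}{Y{\left(58,-39 \right)}} + \frac{1517}{I{\left(54 \right)}} = \frac{167}{6 - 39 \cdot 58^{2}} + \frac{1517}{-84} = \frac{167}{6 - 131196} + 1517 \left(- \frac{1}{84}\right) = \frac{167}{6 - 131196} - \frac{1517}{84} = \frac{167}{-131190} - \frac{1517}{84} = 167 \left(- \frac{1}{131190}\right) - \frac{1517}{84} = - \frac{167}{131190} - \frac{1517}{84} = - \frac{11057181}{612220}$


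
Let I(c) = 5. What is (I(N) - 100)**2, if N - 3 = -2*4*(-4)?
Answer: 9025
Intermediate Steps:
N = 35 (N = 3 - 2*4*(-4) = 3 - 8*(-4) = 3 + 32 = 35)
(I(N) - 100)**2 = (5 - 100)**2 = (-95)**2 = 9025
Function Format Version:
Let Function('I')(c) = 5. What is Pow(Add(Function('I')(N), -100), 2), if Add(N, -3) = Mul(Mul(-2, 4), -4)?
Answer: 9025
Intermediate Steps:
N = 35 (N = Add(3, Mul(Mul(-2, 4), -4)) = Add(3, Mul(-8, -4)) = Add(3, 32) = 35)
Pow(Add(Function('I')(N), -100), 2) = Pow(Add(5, -100), 2) = Pow(-95, 2) = 9025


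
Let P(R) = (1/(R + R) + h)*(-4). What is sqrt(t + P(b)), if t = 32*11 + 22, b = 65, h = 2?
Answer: 2*sqrt(386555)/65 ≈ 19.130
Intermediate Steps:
P(R) = -8 - 2/R (P(R) = (1/(R + R) + 2)*(-4) = (1/(2*R) + 2)*(-4) = (2 + 1/(2*R))*(-4) = -8 - 2/R)
t = 374 (t = 352 + 22 = 374)
sqrt(t + P(b)) = sqrt(374 + (-8 - 2/65)) = sqrt(374 - 522/65) = sqrt(23788/65) = 2*sqrt(386555)/65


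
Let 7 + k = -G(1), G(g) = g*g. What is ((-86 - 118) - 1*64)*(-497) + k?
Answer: 133188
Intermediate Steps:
G(g) = g**2
k = -8 (k = -7 - 1*1**2 = -7 - 1*1 = -7 - 1 = -8)
((-86 - 118) - 1*64)*(-497) + k = ((-86 - 118) - 1*64)*(-497) - 8 = (-204 - 64)*(-497) - 8 = -268*(-497) - 8 = 133196 - 8 = 133188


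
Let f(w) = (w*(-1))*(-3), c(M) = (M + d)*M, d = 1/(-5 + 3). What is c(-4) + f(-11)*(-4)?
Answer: 150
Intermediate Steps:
d = -½ (d = 1/(-2) = -½ ≈ -0.50000)
c(M) = M*(-½ + M) (c(M) = (M - ½)*M = (-½ + M)*M = M*(-½ + M))
f(w) = 3*w (f(w) = -w*(-3) = 3*w)
c(-4) + f(-11)*(-4) = -4*(-½ - 4) + (3*(-11))*(-4) = -4*(-9/2) - 33*(-4) = 18 + 132 = 150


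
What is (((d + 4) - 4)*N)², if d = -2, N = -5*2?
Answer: 400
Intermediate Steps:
N = -10
(((d + 4) - 4)*N)² = (((-2 + 4) - 4)*(-10))² = ((2 - 4)*(-10))² = (-2*(-10))² = 20² = 400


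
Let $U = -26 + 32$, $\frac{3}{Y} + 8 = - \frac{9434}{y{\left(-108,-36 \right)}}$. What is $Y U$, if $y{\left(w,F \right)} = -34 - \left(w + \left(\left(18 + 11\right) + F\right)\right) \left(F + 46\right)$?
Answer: $- \frac{10044}{9181} \approx -1.094$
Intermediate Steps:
$y{\left(w,F \right)} = -34 - \left(46 + F\right) \left(29 + F + w\right)$ ($y{\left(w,F \right)} = -34 - \left(w + \left(29 + F\right)\right) \left(46 + F\right) = -34 - \left(29 + F + w\right) \left(46 + F\right) = -34 - \left(46 + F\right) \left(29 + F + w\right)$)
$Y = - \frac{1674}{9181}$ ($Y = \frac{3}{-8 - \frac{9434}{-1368 - \left(-36\right)^{2} - -2700 - -4968 - \left(-36\right) \left(-108\right)}} = \frac{3}{-8 - \frac{9434}{-1368 - 1296 + 2700 + 4968 - 3888}} = \frac{3}{-8 - \frac{9434}{1116}} = \frac{3}{-8 - \frac{4717}{558}} = \frac{3}{- \frac{9181}{558}} = 3 \left(- \frac{558}{9181}\right) = - \frac{1674}{9181} \approx -0.18233$)
$U = 6$
$Y U = \left(- \frac{1674}{9181}\right) 6 = - \frac{10044}{9181}$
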